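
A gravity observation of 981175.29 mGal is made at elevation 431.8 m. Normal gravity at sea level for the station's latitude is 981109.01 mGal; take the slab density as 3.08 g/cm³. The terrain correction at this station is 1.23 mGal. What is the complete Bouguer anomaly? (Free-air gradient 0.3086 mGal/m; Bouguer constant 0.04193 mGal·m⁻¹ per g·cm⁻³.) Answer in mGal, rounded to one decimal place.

Free-air correction = 0.3086 × 431.8 = 133.25 mGal
Free-air anomaly = 981175.29 − 981109.01 + (133.25) = 199.53 mGal
Bouguer slab correction = 0.04193 × 3.08 × 431.8 = 55.76 mGal
Simple Bouguer anomaly = 199.53 − (55.76) = 143.77 mGal
Complete Bouguer anomaly = 143.77 + 1.23 = 145.00 mGal

145.0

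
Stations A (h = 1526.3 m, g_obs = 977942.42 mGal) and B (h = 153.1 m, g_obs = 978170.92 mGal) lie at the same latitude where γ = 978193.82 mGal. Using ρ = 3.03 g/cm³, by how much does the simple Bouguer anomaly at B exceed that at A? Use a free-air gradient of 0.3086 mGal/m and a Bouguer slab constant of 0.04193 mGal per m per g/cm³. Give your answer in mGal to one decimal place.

-20.8

Δg_SB(A) = 977942.42 − 978193.82 + 0.3086×1526.3 − 0.04193×3.03×1526.3 = 25.70 mGal
Δg_SB(B) = 978170.92 − 978193.82 + 0.3086×153.1 − 0.04193×3.03×153.1 = 4.90 mGal
Difference = 4.90 − (25.70) = -20.80 mGal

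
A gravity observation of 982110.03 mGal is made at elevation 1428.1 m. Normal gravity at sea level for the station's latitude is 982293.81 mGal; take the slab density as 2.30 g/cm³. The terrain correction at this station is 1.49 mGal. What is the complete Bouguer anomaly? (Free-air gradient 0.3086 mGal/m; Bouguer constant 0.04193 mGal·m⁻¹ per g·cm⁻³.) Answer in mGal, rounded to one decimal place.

120.7

Free-air correction = 0.3086 × 1428.1 = 440.71 mGal
Free-air anomaly = 982110.03 − 982293.81 + (440.71) = 256.93 mGal
Bouguer slab correction = 0.04193 × 2.30 × 1428.1 = 137.72 mGal
Simple Bouguer anomaly = 256.93 − (137.72) = 119.21 mGal
Complete Bouguer anomaly = 119.21 + 1.49 = 120.70 mGal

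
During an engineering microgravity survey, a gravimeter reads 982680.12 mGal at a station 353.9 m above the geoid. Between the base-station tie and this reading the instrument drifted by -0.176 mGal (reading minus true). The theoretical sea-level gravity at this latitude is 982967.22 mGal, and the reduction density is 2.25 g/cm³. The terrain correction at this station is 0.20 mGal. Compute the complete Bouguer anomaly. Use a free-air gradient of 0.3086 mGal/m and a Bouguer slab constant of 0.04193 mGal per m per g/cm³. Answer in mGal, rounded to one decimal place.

-210.9

Drift-corrected reading = 982680.12 − (-0.176) = 982680.296 mGal
Free-air correction = 0.3086 × 353.9 = 109.21 mGal
Free-air anomaly = 982680.296 − 982967.22 + (109.21) = -177.714 mGal
Bouguer slab correction = 0.04193 × 2.25 × 353.9 = 33.39 mGal
Simple Bouguer anomaly = -177.714 − (33.39) = -211.104 mGal
Complete Bouguer anomaly = -211.104 + 0.20 = -210.904 mGal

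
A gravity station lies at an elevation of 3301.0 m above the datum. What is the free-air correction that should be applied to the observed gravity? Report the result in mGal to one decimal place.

1018.7

Free-air correction = 0.3086 × 3301.0 = 1018.7 mGal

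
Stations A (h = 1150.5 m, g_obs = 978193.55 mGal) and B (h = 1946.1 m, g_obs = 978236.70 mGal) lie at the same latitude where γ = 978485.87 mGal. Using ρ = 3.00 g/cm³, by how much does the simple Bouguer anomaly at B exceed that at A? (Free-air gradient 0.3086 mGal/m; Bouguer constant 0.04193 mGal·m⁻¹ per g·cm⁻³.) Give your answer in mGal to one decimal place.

188.6

Δg_SB(A) = 978193.55 − 978485.87 + 0.3086×1150.5 − 0.04193×3.00×1150.5 = -82.00 mGal
Δg_SB(B) = 978236.70 − 978485.87 + 0.3086×1946.1 − 0.04193×3.00×1946.1 = 106.60 mGal
Difference = 106.60 − (-82.00) = 188.60 mGal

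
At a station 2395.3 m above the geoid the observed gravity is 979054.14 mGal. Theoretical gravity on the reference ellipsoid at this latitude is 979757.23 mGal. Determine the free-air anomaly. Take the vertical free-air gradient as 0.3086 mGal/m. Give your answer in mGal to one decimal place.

36.1

Free-air correction = 0.3086 × 2395.3 = 739.19 mGal
Free-air anomaly = 979054.14 − 979757.23 + (739.19) = 36.10 mGal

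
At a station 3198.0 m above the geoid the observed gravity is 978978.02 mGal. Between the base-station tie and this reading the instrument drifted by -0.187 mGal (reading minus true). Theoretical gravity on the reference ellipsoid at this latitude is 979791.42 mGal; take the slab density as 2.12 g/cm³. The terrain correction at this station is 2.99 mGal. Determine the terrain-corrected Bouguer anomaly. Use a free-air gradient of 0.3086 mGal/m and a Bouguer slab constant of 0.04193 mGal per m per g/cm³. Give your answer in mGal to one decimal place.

Drift-corrected reading = 978978.02 − (-0.187) = 978978.207 mGal
Free-air correction = 0.3086 × 3198.0 = 986.90 mGal
Free-air anomaly = 978978.207 − 979791.42 + (986.90) = 173.687 mGal
Bouguer slab correction = 0.04193 × 2.12 × 3198.0 = 284.28 mGal
Simple Bouguer anomaly = 173.687 − (284.28) = -110.593 mGal
Complete Bouguer anomaly = -110.593 + 2.99 = -107.603 mGal

-107.6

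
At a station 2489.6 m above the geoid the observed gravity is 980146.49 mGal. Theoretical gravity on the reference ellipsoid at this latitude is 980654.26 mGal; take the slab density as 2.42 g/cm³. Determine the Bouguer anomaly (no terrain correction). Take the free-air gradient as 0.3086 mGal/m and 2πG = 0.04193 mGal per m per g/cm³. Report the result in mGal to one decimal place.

7.9

Free-air correction = 0.3086 × 2489.6 = 768.29 mGal
Free-air anomaly = 980146.49 − 980654.26 + (768.29) = 260.52 mGal
Bouguer slab correction = 0.04193 × 2.42 × 2489.6 = 252.62 mGal
Simple Bouguer anomaly = 260.52 − (252.62) = 7.90 mGal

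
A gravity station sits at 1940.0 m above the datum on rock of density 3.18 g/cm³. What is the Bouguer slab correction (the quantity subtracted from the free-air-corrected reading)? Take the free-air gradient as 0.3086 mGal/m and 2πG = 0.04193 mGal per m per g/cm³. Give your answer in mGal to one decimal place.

258.7

Bouguer slab correction = 0.04193 × 3.18 × 1940.0 = 258.7 mGal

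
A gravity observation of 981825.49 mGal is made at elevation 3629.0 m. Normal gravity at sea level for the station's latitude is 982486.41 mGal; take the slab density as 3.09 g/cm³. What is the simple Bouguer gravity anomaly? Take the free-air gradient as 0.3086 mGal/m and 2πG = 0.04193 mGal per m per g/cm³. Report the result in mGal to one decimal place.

-11.2

Free-air correction = 0.3086 × 3629.0 = 1119.91 mGal
Free-air anomaly = 981825.49 − 982486.41 + (1119.91) = 458.99 mGal
Bouguer slab correction = 0.04193 × 3.09 × 3629.0 = 470.19 mGal
Simple Bouguer anomaly = 458.99 − (470.19) = -11.20 mGal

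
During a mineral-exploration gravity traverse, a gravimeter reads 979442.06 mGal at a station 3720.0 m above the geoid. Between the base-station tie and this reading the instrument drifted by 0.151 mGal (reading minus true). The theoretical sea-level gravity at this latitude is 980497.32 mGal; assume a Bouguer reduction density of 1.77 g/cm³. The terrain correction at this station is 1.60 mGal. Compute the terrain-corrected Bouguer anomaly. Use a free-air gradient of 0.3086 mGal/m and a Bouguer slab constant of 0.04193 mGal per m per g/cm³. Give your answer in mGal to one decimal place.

-181.9

Drift-corrected reading = 979442.06 − (0.151) = 979441.909 mGal
Free-air correction = 0.3086 × 3720.0 = 1147.99 mGal
Free-air anomaly = 979441.909 − 980497.32 + (1147.99) = 92.579 mGal
Bouguer slab correction = 0.04193 × 1.77 × 3720.0 = 276.08 mGal
Simple Bouguer anomaly = 92.579 − (276.08) = -183.501 mGal
Complete Bouguer anomaly = -183.501 + 1.60 = -181.901 mGal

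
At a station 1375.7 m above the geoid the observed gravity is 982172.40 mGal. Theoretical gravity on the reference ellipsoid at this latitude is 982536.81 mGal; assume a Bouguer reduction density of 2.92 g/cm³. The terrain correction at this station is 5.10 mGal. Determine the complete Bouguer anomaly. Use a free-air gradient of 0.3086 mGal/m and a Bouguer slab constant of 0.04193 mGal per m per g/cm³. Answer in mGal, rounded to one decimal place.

Free-air correction = 0.3086 × 1375.7 = 424.54 mGal
Free-air anomaly = 982172.40 − 982536.81 + (424.54) = 60.13 mGal
Bouguer slab correction = 0.04193 × 2.92 × 1375.7 = 168.43 mGal
Simple Bouguer anomaly = 60.13 − (168.43) = -108.30 mGal
Complete Bouguer anomaly = -108.30 + 5.10 = -103.20 mGal

-103.2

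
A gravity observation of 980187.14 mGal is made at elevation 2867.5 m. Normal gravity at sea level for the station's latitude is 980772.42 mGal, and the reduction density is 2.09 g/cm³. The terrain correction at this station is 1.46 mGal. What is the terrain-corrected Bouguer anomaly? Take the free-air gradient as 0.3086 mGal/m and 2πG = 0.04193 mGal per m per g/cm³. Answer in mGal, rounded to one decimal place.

49.8

Free-air correction = 0.3086 × 2867.5 = 884.91 mGal
Free-air anomaly = 980187.14 − 980772.42 + (884.91) = 299.63 mGal
Bouguer slab correction = 0.04193 × 2.09 × 2867.5 = 251.29 mGal
Simple Bouguer anomaly = 299.63 − (251.29) = 48.34 mGal
Complete Bouguer anomaly = 48.34 + 1.46 = 49.80 mGal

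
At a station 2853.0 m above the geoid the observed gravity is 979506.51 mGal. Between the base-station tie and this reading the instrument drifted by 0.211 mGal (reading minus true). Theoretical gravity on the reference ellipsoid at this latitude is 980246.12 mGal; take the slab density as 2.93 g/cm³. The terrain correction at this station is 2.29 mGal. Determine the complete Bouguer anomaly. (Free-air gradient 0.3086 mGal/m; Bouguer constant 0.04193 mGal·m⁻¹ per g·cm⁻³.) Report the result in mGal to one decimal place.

Drift-corrected reading = 979506.51 − (0.211) = 979506.299 mGal
Free-air correction = 0.3086 × 2853.0 = 880.44 mGal
Free-air anomaly = 979506.299 − 980246.12 + (880.44) = 140.619 mGal
Bouguer slab correction = 0.04193 × 2.93 × 2853.0 = 350.51 mGal
Simple Bouguer anomaly = 140.619 − (350.51) = -209.891 mGal
Complete Bouguer anomaly = -209.891 + 2.29 = -207.601 mGal

-207.6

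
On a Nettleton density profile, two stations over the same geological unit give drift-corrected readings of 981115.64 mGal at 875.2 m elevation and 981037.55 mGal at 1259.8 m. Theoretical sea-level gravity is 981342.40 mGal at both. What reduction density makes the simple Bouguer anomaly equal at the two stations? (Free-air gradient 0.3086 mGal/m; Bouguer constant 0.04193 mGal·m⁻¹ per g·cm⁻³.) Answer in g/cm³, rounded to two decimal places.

2.52

Δg_obs = 981037.55 − 981115.64 = -78.09 mGal over Δh = 1259.8 − 875.2 = 384.6 m
Equal Bouguer anomalies ⇒ Δg_obs + (0.3086 − 0.04193ρ)·Δh = 0
0.3086 − 0.04193ρ = −Δg_obs/Δh = 0.20304
ρ = (0.3086 − 0.20304) / 0.04193 = 2.52 g/cm³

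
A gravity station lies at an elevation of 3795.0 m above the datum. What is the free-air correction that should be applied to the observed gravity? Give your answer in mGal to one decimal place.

Free-air correction = 0.3086 × 3795.0 = 1171.1 mGal

1171.1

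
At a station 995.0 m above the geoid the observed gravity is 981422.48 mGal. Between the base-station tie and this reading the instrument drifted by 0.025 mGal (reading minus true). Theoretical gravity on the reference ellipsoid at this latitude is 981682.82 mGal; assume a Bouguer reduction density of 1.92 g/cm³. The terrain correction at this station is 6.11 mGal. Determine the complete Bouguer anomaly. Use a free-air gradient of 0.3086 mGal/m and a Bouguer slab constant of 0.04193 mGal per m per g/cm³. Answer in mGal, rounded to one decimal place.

-27.3

Drift-corrected reading = 981422.48 − (0.025) = 981422.455 mGal
Free-air correction = 0.3086 × 995.0 = 307.06 mGal
Free-air anomaly = 981422.455 − 981682.82 + (307.06) = 46.695 mGal
Bouguer slab correction = 0.04193 × 1.92 × 995.0 = 80.10 mGal
Simple Bouguer anomaly = 46.695 − (80.10) = -33.405 mGal
Complete Bouguer anomaly = -33.405 + 6.11 = -27.295 mGal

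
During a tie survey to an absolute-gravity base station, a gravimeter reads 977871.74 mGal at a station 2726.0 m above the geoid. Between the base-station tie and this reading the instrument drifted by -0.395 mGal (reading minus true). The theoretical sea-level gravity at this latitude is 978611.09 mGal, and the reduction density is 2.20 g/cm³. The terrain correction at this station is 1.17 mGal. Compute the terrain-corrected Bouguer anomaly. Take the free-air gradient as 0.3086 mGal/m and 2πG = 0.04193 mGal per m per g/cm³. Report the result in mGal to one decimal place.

Drift-corrected reading = 977871.74 − (-0.395) = 977872.135 mGal
Free-air correction = 0.3086 × 2726.0 = 841.24 mGal
Free-air anomaly = 977872.135 − 978611.09 + (841.24) = 102.285 mGal
Bouguer slab correction = 0.04193 × 2.20 × 2726.0 = 251.46 mGal
Simple Bouguer anomaly = 102.285 − (251.46) = -149.175 mGal
Complete Bouguer anomaly = -149.175 + 1.17 = -148.005 mGal

-148.0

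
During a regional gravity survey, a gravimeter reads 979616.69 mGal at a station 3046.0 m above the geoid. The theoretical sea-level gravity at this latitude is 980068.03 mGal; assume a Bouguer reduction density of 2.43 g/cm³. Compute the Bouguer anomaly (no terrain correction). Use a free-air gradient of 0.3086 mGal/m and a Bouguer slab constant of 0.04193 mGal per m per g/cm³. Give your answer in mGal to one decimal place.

178.3

Free-air correction = 0.3086 × 3046.0 = 940.00 mGal
Free-air anomaly = 979616.69 − 980068.03 + (940.00) = 488.66 mGal
Bouguer slab correction = 0.04193 × 2.43 × 3046.0 = 310.36 mGal
Simple Bouguer anomaly = 488.66 − (310.36) = 178.30 mGal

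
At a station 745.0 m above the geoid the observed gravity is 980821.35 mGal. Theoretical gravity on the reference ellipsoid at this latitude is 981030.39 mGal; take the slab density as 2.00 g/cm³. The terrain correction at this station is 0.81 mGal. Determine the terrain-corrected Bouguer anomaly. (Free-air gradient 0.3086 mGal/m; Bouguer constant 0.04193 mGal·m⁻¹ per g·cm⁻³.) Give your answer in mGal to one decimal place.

Free-air correction = 0.3086 × 745.0 = 229.91 mGal
Free-air anomaly = 980821.35 − 981030.39 + (229.91) = 20.87 mGal
Bouguer slab correction = 0.04193 × 2.00 × 745.0 = 62.48 mGal
Simple Bouguer anomaly = 20.87 − (62.48) = -41.61 mGal
Complete Bouguer anomaly = -41.61 + 0.81 = -40.80 mGal

-40.8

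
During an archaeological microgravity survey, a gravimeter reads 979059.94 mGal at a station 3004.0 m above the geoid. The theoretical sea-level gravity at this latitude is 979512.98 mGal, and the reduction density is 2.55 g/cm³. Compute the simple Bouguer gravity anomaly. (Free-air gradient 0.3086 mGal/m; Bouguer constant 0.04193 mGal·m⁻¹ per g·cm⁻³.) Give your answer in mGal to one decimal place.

Free-air correction = 0.3086 × 3004.0 = 927.03 mGal
Free-air anomaly = 979059.94 − 979512.98 + (927.03) = 473.99 mGal
Bouguer slab correction = 0.04193 × 2.55 × 3004.0 = 321.19 mGal
Simple Bouguer anomaly = 473.99 − (321.19) = 152.80 mGal

152.8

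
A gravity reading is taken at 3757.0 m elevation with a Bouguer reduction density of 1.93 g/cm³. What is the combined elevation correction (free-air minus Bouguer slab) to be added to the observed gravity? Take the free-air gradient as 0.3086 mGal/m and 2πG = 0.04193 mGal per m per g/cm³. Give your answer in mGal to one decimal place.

855.4

Combined gradient = 0.3086 − 0.04193 × 1.93 = 0.2276751 mGal/m
Combined elevation correction = 0.2276751 × 3757.0 = 855.4 mGal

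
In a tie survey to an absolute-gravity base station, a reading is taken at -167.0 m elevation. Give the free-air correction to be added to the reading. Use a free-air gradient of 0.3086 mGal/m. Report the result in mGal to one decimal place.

-51.5

Free-air correction = 0.3086 × -167.0 = -51.5 mGal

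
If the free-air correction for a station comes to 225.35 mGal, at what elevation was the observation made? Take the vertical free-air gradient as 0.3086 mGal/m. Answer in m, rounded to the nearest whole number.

h = 225.35 / 0.3086 = 730.23 m

730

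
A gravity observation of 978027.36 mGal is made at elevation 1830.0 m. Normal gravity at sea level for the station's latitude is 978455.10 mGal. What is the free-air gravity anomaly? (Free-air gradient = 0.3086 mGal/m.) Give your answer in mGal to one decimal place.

137.0

Free-air correction = 0.3086 × 1830.0 = 564.74 mGal
Free-air anomaly = 978027.36 − 978455.10 + (564.74) = 137.00 mGal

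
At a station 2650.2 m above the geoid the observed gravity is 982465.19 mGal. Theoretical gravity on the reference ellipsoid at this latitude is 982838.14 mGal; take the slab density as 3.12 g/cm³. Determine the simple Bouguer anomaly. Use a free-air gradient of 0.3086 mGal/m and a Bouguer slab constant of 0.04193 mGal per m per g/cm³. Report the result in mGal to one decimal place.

98.2

Free-air correction = 0.3086 × 2650.2 = 817.85 mGal
Free-air anomaly = 982465.19 − 982838.14 + (817.85) = 444.90 mGal
Bouguer slab correction = 0.04193 × 3.12 × 2650.2 = 346.70 mGal
Simple Bouguer anomaly = 444.90 − (346.70) = 98.20 mGal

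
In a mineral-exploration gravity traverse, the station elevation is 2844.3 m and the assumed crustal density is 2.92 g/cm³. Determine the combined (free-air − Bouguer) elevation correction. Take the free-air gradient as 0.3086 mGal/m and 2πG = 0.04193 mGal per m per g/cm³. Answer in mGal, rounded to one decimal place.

529.5

Combined gradient = 0.3086 − 0.04193 × 2.92 = 0.1861644 mGal/m
Combined elevation correction = 0.1861644 × 2844.3 = 529.5 mGal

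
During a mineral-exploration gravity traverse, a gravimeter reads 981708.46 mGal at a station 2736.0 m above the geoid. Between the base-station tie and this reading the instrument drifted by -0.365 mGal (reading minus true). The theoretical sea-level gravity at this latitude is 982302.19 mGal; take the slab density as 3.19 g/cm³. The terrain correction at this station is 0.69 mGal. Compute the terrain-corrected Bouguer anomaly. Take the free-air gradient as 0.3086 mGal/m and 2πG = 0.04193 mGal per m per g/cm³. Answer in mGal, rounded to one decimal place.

-114.3

Drift-corrected reading = 981708.46 − (-0.365) = 981708.825 mGal
Free-air correction = 0.3086 × 2736.0 = 844.33 mGal
Free-air anomaly = 981708.825 − 982302.19 + (844.33) = 250.965 mGal
Bouguer slab correction = 0.04193 × 3.19 × 2736.0 = 365.96 mGal
Simple Bouguer anomaly = 250.965 − (365.96) = -114.995 mGal
Complete Bouguer anomaly = -114.995 + 0.69 = -114.305 mGal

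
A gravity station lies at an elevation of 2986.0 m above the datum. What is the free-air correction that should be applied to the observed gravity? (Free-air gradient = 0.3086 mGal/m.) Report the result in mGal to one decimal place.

Free-air correction = 0.3086 × 2986.0 = 921.5 mGal

921.5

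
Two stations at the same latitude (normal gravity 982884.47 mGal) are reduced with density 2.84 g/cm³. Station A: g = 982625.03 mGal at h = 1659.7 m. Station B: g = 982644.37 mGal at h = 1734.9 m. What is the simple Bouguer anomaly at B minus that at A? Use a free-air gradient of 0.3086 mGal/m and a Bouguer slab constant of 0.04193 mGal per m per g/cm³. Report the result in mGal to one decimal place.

Δg_SB(A) = 982625.03 − 982884.47 + 0.3086×1659.7 − 0.04193×2.84×1659.7 = 55.10 mGal
Δg_SB(B) = 982644.37 − 982884.47 + 0.3086×1734.9 − 0.04193×2.84×1734.9 = 88.70 mGal
Difference = 88.70 − (55.10) = 33.60 mGal

33.6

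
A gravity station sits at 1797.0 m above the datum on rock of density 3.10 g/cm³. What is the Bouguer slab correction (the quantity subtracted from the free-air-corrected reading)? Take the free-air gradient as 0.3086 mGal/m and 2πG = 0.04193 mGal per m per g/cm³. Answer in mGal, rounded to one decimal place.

233.6

Bouguer slab correction = 0.04193 × 3.10 × 1797.0 = 233.6 mGal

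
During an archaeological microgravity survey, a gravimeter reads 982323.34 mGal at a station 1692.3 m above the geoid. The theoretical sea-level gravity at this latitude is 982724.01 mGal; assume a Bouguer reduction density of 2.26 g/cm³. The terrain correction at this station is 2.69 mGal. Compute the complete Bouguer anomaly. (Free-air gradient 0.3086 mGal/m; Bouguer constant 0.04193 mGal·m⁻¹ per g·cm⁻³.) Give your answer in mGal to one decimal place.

-36.1

Free-air correction = 0.3086 × 1692.3 = 522.24 mGal
Free-air anomaly = 982323.34 − 982724.01 + (522.24) = 121.57 mGal
Bouguer slab correction = 0.04193 × 2.26 × 1692.3 = 160.37 mGal
Simple Bouguer anomaly = 121.57 − (160.37) = -38.80 mGal
Complete Bouguer anomaly = -38.80 + 2.69 = -36.11 mGal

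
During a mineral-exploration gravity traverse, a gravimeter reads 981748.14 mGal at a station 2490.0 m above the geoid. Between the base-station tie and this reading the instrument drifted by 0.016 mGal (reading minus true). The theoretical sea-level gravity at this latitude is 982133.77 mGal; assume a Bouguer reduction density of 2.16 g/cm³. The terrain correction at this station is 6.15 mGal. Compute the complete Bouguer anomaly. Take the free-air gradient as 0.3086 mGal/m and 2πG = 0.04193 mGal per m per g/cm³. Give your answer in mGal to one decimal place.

Drift-corrected reading = 981748.14 − (0.016) = 981748.124 mGal
Free-air correction = 0.3086 × 2490.0 = 768.41 mGal
Free-air anomaly = 981748.124 − 982133.77 + (768.41) = 382.764 mGal
Bouguer slab correction = 0.04193 × 2.16 × 2490.0 = 225.52 mGal
Simple Bouguer anomaly = 382.764 − (225.52) = 157.244 mGal
Complete Bouguer anomaly = 157.244 + 6.15 = 163.394 mGal

163.4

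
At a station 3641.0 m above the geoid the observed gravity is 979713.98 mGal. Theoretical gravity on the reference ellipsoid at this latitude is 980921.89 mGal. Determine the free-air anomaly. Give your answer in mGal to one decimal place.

-84.3

Free-air correction = 0.3086 × 3641.0 = 1123.61 mGal
Free-air anomaly = 979713.98 − 980921.89 + (1123.61) = -84.30 mGal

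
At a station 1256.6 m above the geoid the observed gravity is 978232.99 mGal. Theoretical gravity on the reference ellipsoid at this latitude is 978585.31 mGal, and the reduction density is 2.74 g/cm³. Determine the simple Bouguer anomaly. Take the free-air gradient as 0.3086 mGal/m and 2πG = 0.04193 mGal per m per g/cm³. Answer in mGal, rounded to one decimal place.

-108.9

Free-air correction = 0.3086 × 1256.6 = 387.79 mGal
Free-air anomaly = 978232.99 − 978585.31 + (387.79) = 35.47 mGal
Bouguer slab correction = 0.04193 × 2.74 × 1256.6 = 144.37 mGal
Simple Bouguer anomaly = 35.47 − (144.37) = -108.90 mGal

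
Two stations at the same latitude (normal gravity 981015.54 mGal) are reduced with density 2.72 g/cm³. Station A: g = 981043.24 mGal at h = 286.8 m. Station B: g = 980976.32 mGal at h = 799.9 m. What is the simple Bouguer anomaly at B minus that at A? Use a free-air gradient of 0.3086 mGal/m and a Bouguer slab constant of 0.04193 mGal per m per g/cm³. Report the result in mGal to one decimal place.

32.9

Δg_SB(A) = 981043.24 − 981015.54 + 0.3086×286.8 − 0.04193×2.72×286.8 = 83.50 mGal
Δg_SB(B) = 980976.32 − 981015.54 + 0.3086×799.9 − 0.04193×2.72×799.9 = 116.40 mGal
Difference = 116.40 − (83.50) = 32.90 mGal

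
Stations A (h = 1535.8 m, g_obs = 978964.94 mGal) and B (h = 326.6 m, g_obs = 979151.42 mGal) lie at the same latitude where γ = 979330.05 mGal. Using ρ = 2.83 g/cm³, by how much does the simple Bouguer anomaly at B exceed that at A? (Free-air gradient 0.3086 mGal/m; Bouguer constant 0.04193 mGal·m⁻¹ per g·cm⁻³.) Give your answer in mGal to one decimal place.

Δg_SB(A) = 978964.94 − 979330.05 + 0.3086×1535.8 − 0.04193×2.83×1535.8 = -73.40 mGal
Δg_SB(B) = 979151.42 − 979330.05 + 0.3086×326.6 − 0.04193×2.83×326.6 = -116.60 mGal
Difference = -116.60 − (-73.40) = -43.20 mGal

-43.2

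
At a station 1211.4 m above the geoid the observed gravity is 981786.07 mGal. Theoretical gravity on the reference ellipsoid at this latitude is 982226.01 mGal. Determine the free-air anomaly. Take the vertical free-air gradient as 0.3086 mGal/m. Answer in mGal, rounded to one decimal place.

-66.1

Free-air correction = 0.3086 × 1211.4 = 373.84 mGal
Free-air anomaly = 981786.07 − 982226.01 + (373.84) = -66.10 mGal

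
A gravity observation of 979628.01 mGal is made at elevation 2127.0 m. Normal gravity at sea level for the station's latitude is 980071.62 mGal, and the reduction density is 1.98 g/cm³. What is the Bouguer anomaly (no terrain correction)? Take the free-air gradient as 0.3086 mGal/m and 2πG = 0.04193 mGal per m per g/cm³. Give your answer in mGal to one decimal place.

Free-air correction = 0.3086 × 2127.0 = 656.39 mGal
Free-air anomaly = 979628.01 − 980071.62 + (656.39) = 212.78 mGal
Bouguer slab correction = 0.04193 × 1.98 × 2127.0 = 176.59 mGal
Simple Bouguer anomaly = 212.78 − (176.59) = 36.19 mGal

36.2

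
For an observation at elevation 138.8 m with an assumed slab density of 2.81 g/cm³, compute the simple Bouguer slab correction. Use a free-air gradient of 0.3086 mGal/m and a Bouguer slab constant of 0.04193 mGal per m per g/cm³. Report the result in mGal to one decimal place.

16.4

Bouguer slab correction = 0.04193 × 2.81 × 138.8 = 16.4 mGal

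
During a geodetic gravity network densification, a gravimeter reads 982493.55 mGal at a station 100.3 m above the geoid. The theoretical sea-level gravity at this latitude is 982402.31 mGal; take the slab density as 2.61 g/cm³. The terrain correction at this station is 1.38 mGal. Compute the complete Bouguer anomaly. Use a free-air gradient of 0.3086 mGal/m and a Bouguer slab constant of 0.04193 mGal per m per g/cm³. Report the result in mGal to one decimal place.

112.6

Free-air correction = 0.3086 × 100.3 = 30.95 mGal
Free-air anomaly = 982493.55 − 982402.31 + (30.95) = 122.19 mGal
Bouguer slab correction = 0.04193 × 2.61 × 100.3 = 10.98 mGal
Simple Bouguer anomaly = 122.19 − (10.98) = 111.21 mGal
Complete Bouguer anomaly = 111.21 + 1.38 = 112.59 mGal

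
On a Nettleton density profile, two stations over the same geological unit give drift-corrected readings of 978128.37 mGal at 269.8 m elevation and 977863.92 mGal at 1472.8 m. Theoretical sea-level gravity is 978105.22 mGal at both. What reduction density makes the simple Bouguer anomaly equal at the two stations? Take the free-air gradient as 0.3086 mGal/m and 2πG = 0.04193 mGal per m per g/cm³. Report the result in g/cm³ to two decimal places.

Δg_obs = 977863.92 − 978128.37 = -264.45 mGal over Δh = 1472.8 − 269.8 = 1203.0 m
Equal Bouguer anomalies ⇒ Δg_obs + (0.3086 − 0.04193ρ)·Δh = 0
0.3086 − 0.04193ρ = −Δg_obs/Δh = 0.21983
ρ = (0.3086 − 0.21983) / 0.04193 = 2.12 g/cm³

2.12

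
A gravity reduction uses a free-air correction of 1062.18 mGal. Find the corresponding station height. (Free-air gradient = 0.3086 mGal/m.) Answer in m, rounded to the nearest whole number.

3442

h = 1062.18 / 0.3086 = 3441.93 m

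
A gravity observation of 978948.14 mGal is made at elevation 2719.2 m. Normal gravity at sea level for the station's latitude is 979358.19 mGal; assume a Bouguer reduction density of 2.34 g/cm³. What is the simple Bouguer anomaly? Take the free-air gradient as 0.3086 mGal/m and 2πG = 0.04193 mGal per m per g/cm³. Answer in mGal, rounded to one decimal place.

Free-air correction = 0.3086 × 2719.2 = 839.15 mGal
Free-air anomaly = 978948.14 − 979358.19 + (839.15) = 429.10 mGal
Bouguer slab correction = 0.04193 × 2.34 × 2719.2 = 266.80 mGal
Simple Bouguer anomaly = 429.10 − (266.80) = 162.30 mGal

162.3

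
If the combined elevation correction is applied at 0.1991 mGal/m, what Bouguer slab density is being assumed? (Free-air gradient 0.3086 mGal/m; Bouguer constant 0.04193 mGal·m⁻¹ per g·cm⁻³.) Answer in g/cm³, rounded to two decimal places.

0.1991 = 0.3086 − 0.04193 × ρ
ρ = (0.3086 − 0.1991) / 0.04193 = 2.61 g/cm³

2.61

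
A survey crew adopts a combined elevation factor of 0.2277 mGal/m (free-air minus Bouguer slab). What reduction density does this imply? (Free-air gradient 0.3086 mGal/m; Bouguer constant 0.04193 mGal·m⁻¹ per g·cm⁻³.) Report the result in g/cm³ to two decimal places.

1.93

0.2277 = 0.3086 − 0.04193 × ρ
ρ = (0.3086 − 0.2277) / 0.04193 = 1.93 g/cm³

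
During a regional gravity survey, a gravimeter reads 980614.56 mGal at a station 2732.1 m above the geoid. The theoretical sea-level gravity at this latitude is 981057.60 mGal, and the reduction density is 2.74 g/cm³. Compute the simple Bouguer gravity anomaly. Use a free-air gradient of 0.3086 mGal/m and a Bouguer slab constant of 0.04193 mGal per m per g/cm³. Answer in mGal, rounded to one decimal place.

Free-air correction = 0.3086 × 2732.1 = 843.13 mGal
Free-air anomaly = 980614.56 − 981057.60 + (843.13) = 400.09 mGal
Bouguer slab correction = 0.04193 × 2.74 × 2732.1 = 313.89 mGal
Simple Bouguer anomaly = 400.09 − (313.89) = 86.20 mGal

86.2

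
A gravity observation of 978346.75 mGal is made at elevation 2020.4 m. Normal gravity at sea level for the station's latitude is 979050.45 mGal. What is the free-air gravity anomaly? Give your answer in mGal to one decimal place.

Free-air correction = 0.3086 × 2020.4 = 623.50 mGal
Free-air anomaly = 978346.75 − 979050.45 + (623.50) = -80.20 mGal

-80.2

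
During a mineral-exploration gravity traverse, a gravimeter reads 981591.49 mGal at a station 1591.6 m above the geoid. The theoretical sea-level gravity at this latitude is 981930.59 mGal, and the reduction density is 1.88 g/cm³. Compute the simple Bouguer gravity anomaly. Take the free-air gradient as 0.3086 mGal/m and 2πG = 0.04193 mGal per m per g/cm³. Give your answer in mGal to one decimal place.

26.6

Free-air correction = 0.3086 × 1591.6 = 491.17 mGal
Free-air anomaly = 981591.49 − 981930.59 + (491.17) = 152.07 mGal
Bouguer slab correction = 0.04193 × 1.88 × 1591.6 = 125.46 mGal
Simple Bouguer anomaly = 152.07 − (125.46) = 26.61 mGal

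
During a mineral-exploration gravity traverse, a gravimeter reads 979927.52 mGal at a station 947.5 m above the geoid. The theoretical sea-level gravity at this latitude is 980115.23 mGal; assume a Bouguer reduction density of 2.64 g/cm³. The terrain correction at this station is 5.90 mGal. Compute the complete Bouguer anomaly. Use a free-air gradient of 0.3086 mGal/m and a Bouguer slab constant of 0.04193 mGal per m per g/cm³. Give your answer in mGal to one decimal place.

5.7

Free-air correction = 0.3086 × 947.5 = 292.40 mGal
Free-air anomaly = 979927.52 − 980115.23 + (292.40) = 104.69 mGal
Bouguer slab correction = 0.04193 × 2.64 × 947.5 = 104.88 mGal
Simple Bouguer anomaly = 104.69 − (104.88) = -0.19 mGal
Complete Bouguer anomaly = -0.19 + 5.90 = 5.71 mGal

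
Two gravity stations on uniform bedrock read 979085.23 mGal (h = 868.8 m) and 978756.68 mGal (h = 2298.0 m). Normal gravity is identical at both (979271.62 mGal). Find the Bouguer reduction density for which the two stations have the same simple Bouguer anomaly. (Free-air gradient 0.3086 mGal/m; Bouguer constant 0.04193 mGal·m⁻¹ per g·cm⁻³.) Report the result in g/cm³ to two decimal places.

Δg_obs = 978756.68 − 979085.23 = -328.55 mGal over Δh = 2298.0 − 868.8 = 1429.2 m
Equal Bouguer anomalies ⇒ Δg_obs + (0.3086 − 0.04193ρ)·Δh = 0
0.3086 − 0.04193ρ = −Δg_obs/Δh = 0.22988
ρ = (0.3086 − 0.22988) / 0.04193 = 1.88 g/cm³

1.88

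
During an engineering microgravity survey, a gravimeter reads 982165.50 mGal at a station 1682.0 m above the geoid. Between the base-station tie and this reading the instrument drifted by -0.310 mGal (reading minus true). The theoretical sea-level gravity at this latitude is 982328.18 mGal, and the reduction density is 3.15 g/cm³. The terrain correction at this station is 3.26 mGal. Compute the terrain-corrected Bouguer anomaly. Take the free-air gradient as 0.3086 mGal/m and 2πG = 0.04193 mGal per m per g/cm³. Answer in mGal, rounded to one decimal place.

137.8

Drift-corrected reading = 982165.50 − (-0.310) = 982165.810 mGal
Free-air correction = 0.3086 × 1682.0 = 519.07 mGal
Free-air anomaly = 982165.810 − 982328.18 + (519.07) = 356.700 mGal
Bouguer slab correction = 0.04193 × 3.15 × 1682.0 = 222.16 mGal
Simple Bouguer anomaly = 356.700 − (222.16) = 134.540 mGal
Complete Bouguer anomaly = 134.540 + 3.26 = 137.800 mGal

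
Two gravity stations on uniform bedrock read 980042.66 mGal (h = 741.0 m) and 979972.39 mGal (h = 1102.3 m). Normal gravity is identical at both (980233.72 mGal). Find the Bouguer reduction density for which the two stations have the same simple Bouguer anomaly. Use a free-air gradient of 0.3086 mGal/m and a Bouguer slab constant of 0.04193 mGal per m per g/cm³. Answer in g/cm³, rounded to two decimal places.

Δg_obs = 979972.39 − 980042.66 = -70.27 mGal over Δh = 1102.3 − 741.0 = 361.3 m
Equal Bouguer anomalies ⇒ Δg_obs + (0.3086 − 0.04193ρ)·Δh = 0
0.3086 − 0.04193ρ = −Δg_obs/Δh = 0.19449
ρ = (0.3086 − 0.19449) / 0.04193 = 2.72 g/cm³

2.72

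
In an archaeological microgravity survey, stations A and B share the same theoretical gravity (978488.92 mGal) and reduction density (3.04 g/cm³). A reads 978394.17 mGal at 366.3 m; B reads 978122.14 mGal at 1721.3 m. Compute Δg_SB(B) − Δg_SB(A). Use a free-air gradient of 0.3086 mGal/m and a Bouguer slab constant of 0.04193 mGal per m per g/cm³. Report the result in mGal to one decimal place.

-26.6

Δg_SB(A) = 978394.17 − 978488.92 + 0.3086×366.3 − 0.04193×3.04×366.3 = -28.40 mGal
Δg_SB(B) = 978122.14 − 978488.92 + 0.3086×1721.3 − 0.04193×3.04×1721.3 = -55.00 mGal
Difference = -55.00 − (-28.40) = -26.60 mGal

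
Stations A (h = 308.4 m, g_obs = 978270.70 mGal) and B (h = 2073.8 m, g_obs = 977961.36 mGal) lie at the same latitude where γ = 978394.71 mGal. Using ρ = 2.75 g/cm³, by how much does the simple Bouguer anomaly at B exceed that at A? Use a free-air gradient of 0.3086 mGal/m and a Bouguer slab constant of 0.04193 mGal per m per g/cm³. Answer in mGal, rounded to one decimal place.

31.9

Δg_SB(A) = 978270.70 − 978394.71 + 0.3086×308.4 − 0.04193×2.75×308.4 = -64.40 mGal
Δg_SB(B) = 977961.36 − 978394.71 + 0.3086×2073.8 − 0.04193×2.75×2073.8 = -32.50 mGal
Difference = -32.50 − (-64.40) = 31.90 mGal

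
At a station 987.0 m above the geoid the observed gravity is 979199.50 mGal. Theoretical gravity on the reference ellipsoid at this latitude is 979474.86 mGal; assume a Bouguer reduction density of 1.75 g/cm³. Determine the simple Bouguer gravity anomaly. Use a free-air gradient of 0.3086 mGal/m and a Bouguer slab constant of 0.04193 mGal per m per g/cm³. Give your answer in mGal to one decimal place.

-43.2

Free-air correction = 0.3086 × 987.0 = 304.59 mGal
Free-air anomaly = 979199.50 − 979474.86 + (304.59) = 29.23 mGal
Bouguer slab correction = 0.04193 × 1.75 × 987.0 = 72.42 mGal
Simple Bouguer anomaly = 29.23 − (72.42) = -43.19 mGal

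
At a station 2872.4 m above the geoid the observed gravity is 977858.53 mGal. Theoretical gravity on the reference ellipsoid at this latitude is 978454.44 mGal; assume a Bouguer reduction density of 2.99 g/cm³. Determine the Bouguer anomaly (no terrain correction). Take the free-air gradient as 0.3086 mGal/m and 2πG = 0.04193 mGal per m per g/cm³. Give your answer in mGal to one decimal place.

-69.6

Free-air correction = 0.3086 × 2872.4 = 886.42 mGal
Free-air anomaly = 977858.53 − 978454.44 + (886.42) = 290.51 mGal
Bouguer slab correction = 0.04193 × 2.99 × 2872.4 = 360.11 mGal
Simple Bouguer anomaly = 290.51 − (360.11) = -69.60 mGal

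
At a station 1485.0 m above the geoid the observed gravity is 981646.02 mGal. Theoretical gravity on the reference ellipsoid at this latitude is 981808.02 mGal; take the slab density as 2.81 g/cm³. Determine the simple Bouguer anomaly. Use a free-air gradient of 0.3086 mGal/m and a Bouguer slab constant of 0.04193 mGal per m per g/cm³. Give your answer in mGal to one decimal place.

121.3

Free-air correction = 0.3086 × 1485.0 = 458.27 mGal
Free-air anomaly = 981646.02 − 981808.02 + (458.27) = 296.27 mGal
Bouguer slab correction = 0.04193 × 2.81 × 1485.0 = 174.97 mGal
Simple Bouguer anomaly = 296.27 − (174.97) = 121.30 mGal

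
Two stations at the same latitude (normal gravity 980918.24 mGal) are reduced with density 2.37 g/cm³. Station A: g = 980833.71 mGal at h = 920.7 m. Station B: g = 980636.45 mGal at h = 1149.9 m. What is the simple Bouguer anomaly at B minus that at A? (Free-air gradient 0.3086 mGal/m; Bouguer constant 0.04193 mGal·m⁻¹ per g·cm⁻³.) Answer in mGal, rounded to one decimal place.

-149.3

Δg_SB(A) = 980833.71 − 980918.24 + 0.3086×920.7 − 0.04193×2.37×920.7 = 108.10 mGal
Δg_SB(B) = 980636.45 − 980918.24 + 0.3086×1149.9 − 0.04193×2.37×1149.9 = -41.20 mGal
Difference = -41.20 − (108.10) = -149.30 mGal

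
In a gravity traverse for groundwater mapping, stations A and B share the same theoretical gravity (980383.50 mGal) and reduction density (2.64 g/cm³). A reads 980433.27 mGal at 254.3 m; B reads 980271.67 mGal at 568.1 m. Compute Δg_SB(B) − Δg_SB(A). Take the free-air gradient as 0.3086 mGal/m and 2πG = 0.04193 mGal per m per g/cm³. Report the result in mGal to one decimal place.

-99.5

Δg_SB(A) = 980433.27 − 980383.50 + 0.3086×254.3 − 0.04193×2.64×254.3 = 100.10 mGal
Δg_SB(B) = 980271.67 − 980383.50 + 0.3086×568.1 − 0.04193×2.64×568.1 = 0.60 mGal
Difference = 0.60 − (100.10) = -99.50 mGal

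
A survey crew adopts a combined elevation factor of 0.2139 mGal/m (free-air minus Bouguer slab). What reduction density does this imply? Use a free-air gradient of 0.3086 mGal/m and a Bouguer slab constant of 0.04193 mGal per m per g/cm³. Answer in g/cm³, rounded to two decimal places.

0.2139 = 0.3086 − 0.04193 × ρ
ρ = (0.3086 − 0.2139) / 0.04193 = 2.26 g/cm³

2.26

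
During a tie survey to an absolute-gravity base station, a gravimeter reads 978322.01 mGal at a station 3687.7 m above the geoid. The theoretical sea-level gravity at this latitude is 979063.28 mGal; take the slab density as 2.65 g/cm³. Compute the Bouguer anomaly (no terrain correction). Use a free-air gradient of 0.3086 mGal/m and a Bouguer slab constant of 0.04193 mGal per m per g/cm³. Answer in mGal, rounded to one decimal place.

-13.0

Free-air correction = 0.3086 × 3687.7 = 1138.02 mGal
Free-air anomaly = 978322.01 − 979063.28 + (1138.02) = 396.75 mGal
Bouguer slab correction = 0.04193 × 2.65 × 3687.7 = 409.76 mGal
Simple Bouguer anomaly = 396.75 − (409.76) = -13.01 mGal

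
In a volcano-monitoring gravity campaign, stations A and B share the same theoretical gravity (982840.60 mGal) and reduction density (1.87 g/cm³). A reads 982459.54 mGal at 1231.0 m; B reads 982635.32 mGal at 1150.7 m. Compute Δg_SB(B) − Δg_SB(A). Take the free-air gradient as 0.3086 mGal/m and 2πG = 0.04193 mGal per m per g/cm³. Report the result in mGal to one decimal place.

Δg_SB(A) = 982459.54 − 982840.60 + 0.3086×1231.0 − 0.04193×1.87×1231.0 = -97.70 mGal
Δg_SB(B) = 982635.32 − 982840.60 + 0.3086×1150.7 − 0.04193×1.87×1150.7 = 59.60 mGal
Difference = 59.60 − (-97.70) = 157.30 mGal

157.3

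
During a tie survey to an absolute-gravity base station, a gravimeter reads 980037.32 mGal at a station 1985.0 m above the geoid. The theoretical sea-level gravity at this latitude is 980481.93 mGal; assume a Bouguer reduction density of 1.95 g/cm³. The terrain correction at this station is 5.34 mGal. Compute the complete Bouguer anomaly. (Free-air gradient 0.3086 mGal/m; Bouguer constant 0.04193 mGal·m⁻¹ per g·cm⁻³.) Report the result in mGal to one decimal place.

11.0

Free-air correction = 0.3086 × 1985.0 = 612.57 mGal
Free-air anomaly = 980037.32 − 980481.93 + (612.57) = 167.96 mGal
Bouguer slab correction = 0.04193 × 1.95 × 1985.0 = 162.30 mGal
Simple Bouguer anomaly = 167.96 − (162.30) = 5.66 mGal
Complete Bouguer anomaly = 5.66 + 5.34 = 11.00 mGal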